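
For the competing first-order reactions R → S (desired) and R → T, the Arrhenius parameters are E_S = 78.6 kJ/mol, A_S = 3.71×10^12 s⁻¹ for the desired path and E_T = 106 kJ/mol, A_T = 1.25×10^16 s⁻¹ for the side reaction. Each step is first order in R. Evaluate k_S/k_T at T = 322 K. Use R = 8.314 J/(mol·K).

8.27

k_S/k_T = (A_S/A_T)·exp[−(E_S−E_T)/(RT)] = (A_S/A_T)·exp[(E_T−E_S)/(RT)].
(E_T−E_S)/(RT) = (106−78.6)×10³/(8.314×322) = 27400/2677 = 10.23.
k_S/k_T = (3.71×10^12/1.25×10^16)·exp(10.23) = 2.968×10^-4 × 27859 = 8.27.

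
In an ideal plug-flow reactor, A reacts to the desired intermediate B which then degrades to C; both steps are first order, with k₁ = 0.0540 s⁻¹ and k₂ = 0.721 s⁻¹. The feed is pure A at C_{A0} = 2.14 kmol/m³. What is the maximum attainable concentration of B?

For a first-order series the maximum intermediate yield is C_{B,max}/C_{A0} = (k₁/k₂)^[k₂/(k₂−k₁)].
= (0.0540/0.721)^(0.721/(0.721−0.0540)) = (0.07490)^(1.081) = 0.06072.
C_{B,max} = 0.06072×2.14 = 0.130 kmol/m³.

0.130 kmol/m³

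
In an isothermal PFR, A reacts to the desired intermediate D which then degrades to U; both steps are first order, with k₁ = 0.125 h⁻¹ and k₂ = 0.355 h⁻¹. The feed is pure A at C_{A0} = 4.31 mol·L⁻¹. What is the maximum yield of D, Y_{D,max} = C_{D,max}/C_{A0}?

For a first-order series the maximum intermediate yield is C_{D,max}/C_{A0} = (k₁/k₂)^[k₂/(k₂−k₁)].
= (0.125/0.355)^(0.355/(0.355−0.125)) = (0.3521)^(1.543) = 0.1997.

0.200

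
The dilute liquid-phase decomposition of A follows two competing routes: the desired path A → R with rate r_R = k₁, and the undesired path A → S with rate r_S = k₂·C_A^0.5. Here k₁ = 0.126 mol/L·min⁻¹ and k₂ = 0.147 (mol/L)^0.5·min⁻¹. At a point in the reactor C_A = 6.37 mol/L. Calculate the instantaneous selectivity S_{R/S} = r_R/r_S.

0.340

S_{R/S} = r_R/r_S = (k₁)/(k₂·C_A^0.5) = (k₁/k₂)·C_A^-0.5.
= (0.126) / (0.147×6.370^0.5) = 0.1260/0.3710 = 0.340.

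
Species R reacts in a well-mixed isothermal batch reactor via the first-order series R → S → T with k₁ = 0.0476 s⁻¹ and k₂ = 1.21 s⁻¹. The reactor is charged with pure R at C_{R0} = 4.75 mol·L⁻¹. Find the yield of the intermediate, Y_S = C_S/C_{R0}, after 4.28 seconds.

0.0332

The intermediate concentration in a first-order A→B→C sequence is C_S = k₁C_{R0}(e^(−k₁t) − e^(−k₂t))/(k₂−k₁).
e^(−k₁t) = e^(−0.0476×4.28) = e^(−0.2037) = 0.8157; e^(−k₂t) = e^(−5.179) = 0.005635.
C_S = 0.0476×4.75/(1.21−0.0476) × (0.8157−0.005635) = 0.1945×0.8100 = 0.1576 mol·L⁻¹.
Y_S = C_S/C_{R0} = 0.1576/4.75 = 0.0332.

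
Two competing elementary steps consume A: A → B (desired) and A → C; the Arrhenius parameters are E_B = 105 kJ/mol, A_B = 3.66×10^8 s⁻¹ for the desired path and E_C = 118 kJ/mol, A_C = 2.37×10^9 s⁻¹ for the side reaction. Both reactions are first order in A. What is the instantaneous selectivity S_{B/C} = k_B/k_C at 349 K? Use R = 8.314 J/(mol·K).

k_B/k_C = (A_B/A_C)·exp[−(E_B−E_C)/(RT)] = (A_B/A_C)·exp[(E_C−E_B)/(RT)].
(E_C−E_B)/(RT) = (118−105)×10³/(8.314×349) = 13000/2902 = 4.480.
k_B/k_C = (3.66×10^8/2.37×10^9)·exp(4.480) = 0.1544 × 88.26 = 13.6.

13.6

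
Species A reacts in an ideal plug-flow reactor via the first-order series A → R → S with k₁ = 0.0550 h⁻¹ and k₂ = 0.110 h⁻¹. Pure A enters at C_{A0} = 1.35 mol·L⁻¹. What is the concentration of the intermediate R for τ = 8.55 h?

Solving the coupled first-order balances gives C_R(τ) = [k₁/(k₂−k₁)]·C_{A0}·(e^(−k₁τ) − e^(−k₂τ)).
e^(−k₁τ) = e^(−0.0550×8.55) = e^(−0.4703) = 0.6248; e^(−k₂τ) = e^(−0.9405) = 0.3904.
C_R = 0.0550×1.35/(0.110−0.0550) × (0.6248−0.3904) = 1.350×0.2344 = 0.3165 mol·L⁻¹.

0.316 mol·L⁻¹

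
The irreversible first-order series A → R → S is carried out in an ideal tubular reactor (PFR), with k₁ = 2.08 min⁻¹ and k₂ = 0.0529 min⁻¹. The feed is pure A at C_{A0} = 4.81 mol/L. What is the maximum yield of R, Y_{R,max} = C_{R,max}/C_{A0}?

Evaluating C_R at τ_opt = ln(k₂/k₁)/(k₂−k₁) gives C_{R,max}/C_{A0} = (k₁/k₂)^[k₂/(k₂−k₁)].
= (2.08/0.0529)^(0.0529/(0.0529−2.08)) = (39.32)^(-0.02610) = 0.9086.

0.909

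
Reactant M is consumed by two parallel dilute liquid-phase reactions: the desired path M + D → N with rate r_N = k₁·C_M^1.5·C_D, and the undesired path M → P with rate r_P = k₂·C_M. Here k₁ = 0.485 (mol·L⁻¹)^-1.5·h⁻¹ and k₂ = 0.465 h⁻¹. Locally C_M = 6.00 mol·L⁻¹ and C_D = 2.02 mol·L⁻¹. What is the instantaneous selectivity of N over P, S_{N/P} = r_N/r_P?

5.16

S_{N/P} = r_N/r_P = (k₁·C_M^1.5·C_D)/(k₂·C_M) = (k₁/k₂)·C_M^0.5·C_D.
= (0.485×6.000^1.5×2.020) / (0.465×6.000) = 14.40/2.790 = 5.16.
Since the desired path is higher order in M, keeping C_M high (PFR or concentrated feed) favours N.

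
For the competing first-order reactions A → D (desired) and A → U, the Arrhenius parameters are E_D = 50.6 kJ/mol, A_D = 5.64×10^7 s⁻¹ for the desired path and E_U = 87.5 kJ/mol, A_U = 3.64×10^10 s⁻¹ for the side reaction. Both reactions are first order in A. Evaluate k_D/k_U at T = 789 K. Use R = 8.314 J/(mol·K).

Since both paths have the same order in A, the concentration cancels and S_{D/U} = k_D/k_U = (A_D/A_U)·exp[(E_U−E_D)/(RT)].
(E_U−E_D)/(RT) = (87.5−50.6)×10³/(8.314×789) = 36900/6560 = 5.625.
k_D/k_U = (5.64×10^7/3.64×10^10)·exp(5.625) = 0.001549 × 277.3 = 0.430.

0.430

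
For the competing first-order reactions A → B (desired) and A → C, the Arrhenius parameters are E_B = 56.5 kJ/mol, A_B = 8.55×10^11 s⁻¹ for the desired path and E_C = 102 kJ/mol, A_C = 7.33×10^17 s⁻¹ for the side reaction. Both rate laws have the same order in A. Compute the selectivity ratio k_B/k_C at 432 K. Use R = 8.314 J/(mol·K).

With equal orders, S_{B/C} = k_B/k_C = (A_B/A_C)·exp[(E_C−E_B)/(RT)].
(E_C−E_B)/(RT) = (102−56.5)×10³/(8.314×432) = 45500/3592 = 12.67.
k_B/k_C = (8.55×10^11/7.33×10^17)·exp(12.67) = 1.166×10^-6 × 3.175×10^5 = 0.370.
Since E_B < E_C, lowering the temperature improves selectivity toward B.

0.370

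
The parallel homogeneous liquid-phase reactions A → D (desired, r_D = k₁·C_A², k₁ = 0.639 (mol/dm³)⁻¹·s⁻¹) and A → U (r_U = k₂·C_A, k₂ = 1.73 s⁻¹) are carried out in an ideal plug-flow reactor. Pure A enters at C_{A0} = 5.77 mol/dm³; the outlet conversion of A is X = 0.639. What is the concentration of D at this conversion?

C_A = C_{A0}(1−X) = 2.083 mol/dm³.
Along a PFR/batch, dC_U/dC_A = −r_U/(r_D+r_U) = −k₂/(k₂+k₁·C_A).
Integrating from C_{A0} to C_A: C_U = (1.73/0.639)·ln[(1.73+0.639·5.77)/(1.73+0.639·2.08)] = 2.707·ln(5.417/3.061) = 1.545 mol/dm³.
Then C_D = (C_{A0}−C_A) − C_U = 3.687 − 1.545 = 2.142 mol/dm³.

2.14 mol/dm³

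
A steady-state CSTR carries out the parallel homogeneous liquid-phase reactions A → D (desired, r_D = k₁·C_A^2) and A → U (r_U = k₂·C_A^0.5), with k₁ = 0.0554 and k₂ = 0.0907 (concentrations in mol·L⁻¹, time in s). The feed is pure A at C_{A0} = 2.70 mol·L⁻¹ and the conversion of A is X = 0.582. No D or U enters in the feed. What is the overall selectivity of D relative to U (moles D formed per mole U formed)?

Exit C_A = C_{A0}(1−X) = 2.70×0.418 = 1.129 mol·L⁻¹.
A CSTR operates uniformly at the exit composition, giving r_D = 0.07057 and r_U = 0.09636 (each k·C_A^n at C_A = 1.129).
Overall selectivity = C_D/C_U = r_Dτ/(r_Uτ) = r_D/r_U = 0.732.

0.732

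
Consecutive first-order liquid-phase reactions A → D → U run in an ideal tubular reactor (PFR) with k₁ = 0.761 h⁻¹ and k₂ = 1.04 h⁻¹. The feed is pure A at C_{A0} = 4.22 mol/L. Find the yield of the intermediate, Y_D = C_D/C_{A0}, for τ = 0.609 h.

0.268

The intermediate concentration in a first-order A→B→C sequence is C_D = k₁C_{A0}(e^(−k₁τ) − e^(−k₂τ))/(k₂−k₁).
e^(−k₁τ) = e^(−0.761×0.609) = e^(−0.4634) = 0.6291; e^(−k₂τ) = e^(−0.6334) = 0.5308.
C_D = 0.761×4.22/(1.04−0.761) × (0.6291−0.5308) = 11.51×0.09830 = 1.132 mol/L.
Y_D = C_D/C_{A0} = 1.132/4.22 = 0.268.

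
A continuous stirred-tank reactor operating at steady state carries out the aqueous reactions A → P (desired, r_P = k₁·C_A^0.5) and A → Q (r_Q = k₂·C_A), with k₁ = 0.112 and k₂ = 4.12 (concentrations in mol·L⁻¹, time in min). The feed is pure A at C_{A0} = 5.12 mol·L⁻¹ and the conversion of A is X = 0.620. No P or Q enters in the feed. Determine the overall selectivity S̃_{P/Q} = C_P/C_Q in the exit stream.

0.0195

Exit C_A = C_{A0}(1−X) = 5.12×0.380 = 1.946 mol·L⁻¹.
In a CSTR the entire volume is at exit conditions, so r_P = 0.112×1.946^0.5 = 0.1562 and r_Q = 4.12×1.946 = 8.016.
Overall selectivity = C_P/C_Q = r_Pτ/(r_Qτ) = r_P/r_Q = 0.0195.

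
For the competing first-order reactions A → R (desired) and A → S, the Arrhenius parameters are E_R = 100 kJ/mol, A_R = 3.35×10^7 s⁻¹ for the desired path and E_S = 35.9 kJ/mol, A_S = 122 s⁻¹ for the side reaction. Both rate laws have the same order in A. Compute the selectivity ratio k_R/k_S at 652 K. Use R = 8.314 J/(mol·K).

2.01

Since both paths have the same order in A, the concentration cancels and S_{R/S} = k_R/k_S = (A_R/A_S)·exp[(E_S−E_R)/(RT)].
(E_S−E_R)/(RT) = (35.9−100)×10³/(8.314×652) = -64100/5421 = -11.82.
k_R/k_S = (3.35×10^7/122)·exp(-11.82) = 2.746×10^5 × 7.319×10^-6 = 2.01.
Since E_R > E_S, raising the temperature improves selectivity toward R.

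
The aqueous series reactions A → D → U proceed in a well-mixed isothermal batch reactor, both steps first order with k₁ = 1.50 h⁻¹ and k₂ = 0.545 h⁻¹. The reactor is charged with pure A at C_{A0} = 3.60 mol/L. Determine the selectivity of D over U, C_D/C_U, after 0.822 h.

3.35

Solving the coupled first-order balances gives C_D(t) = [k₁/(k₂−k₁)]·C_{A0}·(e^(−k₁t) − e^(−k₂t)).
e^(−k₁t) = e^(−1.50×0.822) = e^(−1.233) = 0.2914; e^(−k₂t) = e^(−0.4480) = 0.6389.
C_D = 1.50×3.60/(0.545−1.50) × (0.2914−0.6389) = (-5.654)×(-0.3475) = 1.965 mol/L.
C_A = C_{A0}e^(−k₁t) = 1.049 mol/L, so C_U = C_{A0}−C_A−C_D = 0.5860 mol/L; C_D/C_U = 3.35.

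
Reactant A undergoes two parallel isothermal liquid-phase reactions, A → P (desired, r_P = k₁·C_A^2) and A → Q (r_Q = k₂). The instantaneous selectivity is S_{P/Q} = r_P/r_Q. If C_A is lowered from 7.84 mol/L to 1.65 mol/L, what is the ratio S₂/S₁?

0.0443

S_{P/Q} = (k₁/k₂)·C_A^2, so S₂/S₁ = (C_{A,2}/C_{A,1})^2.
= (1.65/7.84)^2 = (0.2105)^2 = 0.0443.
Selectivity toward P falls as C_A falls — high-concentration operation is favoured.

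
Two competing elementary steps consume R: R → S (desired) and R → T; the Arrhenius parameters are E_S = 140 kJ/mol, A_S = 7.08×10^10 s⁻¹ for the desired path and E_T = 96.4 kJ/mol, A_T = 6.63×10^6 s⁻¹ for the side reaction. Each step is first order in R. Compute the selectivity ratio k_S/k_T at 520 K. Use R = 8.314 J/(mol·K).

Since both paths have the same order in R, the concentration cancels and S_{S/T} = k_S/k_T = (A_S/A_T)·exp[(E_T−E_S)/(RT)].
(E_T−E_S)/(RT) = (96.4−140)×10³/(8.314×520) = -43600/4323 = -10.08.
k_S/k_T = (7.08×10^10/6.63×10^6)·exp(-10.08) = 10679 × 4.170×10^-5 = 0.445.

0.445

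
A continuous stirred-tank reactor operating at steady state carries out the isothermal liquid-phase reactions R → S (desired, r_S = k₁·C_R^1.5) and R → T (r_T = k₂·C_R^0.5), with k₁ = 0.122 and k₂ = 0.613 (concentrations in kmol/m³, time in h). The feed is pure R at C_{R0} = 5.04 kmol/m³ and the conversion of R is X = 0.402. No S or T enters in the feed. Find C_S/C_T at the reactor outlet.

Exit C_R = C_{R0}(1−X) = 5.04×0.598 = 3.014 kmol/m³.
In a CSTR the entire volume is at exit conditions, so r_S = 0.122×3.014^1.5 = 0.6383 and r_T = 0.613×3.014^0.5 = 1.064.
Overall selectivity = C_S/C_T = r_Sτ/(r_Tτ) = r_S/r_T = 0.600.

0.600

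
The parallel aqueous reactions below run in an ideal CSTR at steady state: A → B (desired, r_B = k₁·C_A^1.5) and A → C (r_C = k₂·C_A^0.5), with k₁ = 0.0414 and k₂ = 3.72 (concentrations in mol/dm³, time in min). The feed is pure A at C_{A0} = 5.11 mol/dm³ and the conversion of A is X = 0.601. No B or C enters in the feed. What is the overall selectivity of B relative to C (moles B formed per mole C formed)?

Exit C_A = C_{A0}(1−X) = 5.11×0.399 = 2.039 mol/dm³.
Rates in a CSTR are evaluated at the outlet concentration: r_B = 0.0414×2.039^1.5 = 0.1205, r_C = 3.72×2.039^0.5 = 5.312.
Overall selectivity = C_B/C_C = r_Bτ/(r_Cτ) = r_B/r_C = 0.0227.

0.0227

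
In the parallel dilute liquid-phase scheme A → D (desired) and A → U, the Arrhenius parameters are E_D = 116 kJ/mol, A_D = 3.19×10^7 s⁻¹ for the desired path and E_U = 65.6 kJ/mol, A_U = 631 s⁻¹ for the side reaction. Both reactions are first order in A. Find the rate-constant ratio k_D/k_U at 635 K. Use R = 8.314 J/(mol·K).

k_D/k_U = (A_D/A_U)·exp[−(E_D−E_U)/(RT)] = (A_D/A_U)·exp[(E_U−E_D)/(RT)].
(E_U−E_D)/(RT) = (65.6−116)×10³/(8.314×635) = -50400/5279 = -9.547.
k_D/k_U = (3.19×10^7/631)·exp(-9.547) = 50555 × 7.145×10^-5 = 3.61.
Since E_D > E_U, raising the temperature improves selectivity toward D.

3.61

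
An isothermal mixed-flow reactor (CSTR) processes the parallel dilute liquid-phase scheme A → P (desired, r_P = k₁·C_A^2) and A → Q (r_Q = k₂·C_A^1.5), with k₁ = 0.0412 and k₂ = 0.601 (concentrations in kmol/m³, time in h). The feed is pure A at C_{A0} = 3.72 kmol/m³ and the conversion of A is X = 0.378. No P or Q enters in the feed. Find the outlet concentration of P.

0.133 kmol/m³

Exit C_A = C_{A0}(1−X) = 3.72×0.622 = 2.314 kmol/m³.
In a CSTR the entire volume is at exit conditions, so r_P = 0.0412×2.314^2 = 0.2206 and r_Q = 0.601×2.314^1.5 = 2.115.
Fraction of consumed A going to P: r_P/(r_P+r_Q) = 0.09443.
C_P = 0.09443·C_{A0}·X = 0.09443×3.72×0.378 = 0.133 kmol/m³.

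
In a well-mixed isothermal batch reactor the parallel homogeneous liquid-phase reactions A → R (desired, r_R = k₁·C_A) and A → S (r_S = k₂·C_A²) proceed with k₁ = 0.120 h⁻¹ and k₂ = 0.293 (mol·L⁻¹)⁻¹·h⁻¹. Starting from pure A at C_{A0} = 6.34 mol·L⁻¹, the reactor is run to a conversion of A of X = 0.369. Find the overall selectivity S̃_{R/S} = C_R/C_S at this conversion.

0.0805

C_A = C_{A0}(1−X) = 4.001 mol·L⁻¹.
Along a PFR/batch, dC_R/dC_A = −r_R/(r_R+r_S) = −k₁/(k₁+k₂·C_A).
Integrating from C_{A0} to C_A: C_R = (0.120/0.293)·ln[(0.120+0.293·6.34)/(0.120+0.293·4.00)] = 0.4096·ln(1.978/1.292) = 0.1743 mol·L⁻¹.
C_S = (C_{A0}−C_A)−C_R = 2.165 mol·L⁻¹; S̃_{R/S} = 0.1743/2.165 = 0.0805.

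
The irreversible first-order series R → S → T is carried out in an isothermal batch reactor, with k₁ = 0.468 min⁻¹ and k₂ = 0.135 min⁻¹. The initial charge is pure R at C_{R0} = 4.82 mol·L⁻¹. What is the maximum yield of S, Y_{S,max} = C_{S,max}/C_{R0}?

0.604

Evaluating C_S at t_opt = ln(k₂/k₁)/(k₂−k₁) gives C_{S,max}/C_{R0} = (k₁/k₂)^[k₂/(k₂−k₁)].
= (0.468/0.135)^(0.135/(0.135−0.468)) = (3.467)^(-0.4054) = 0.6041.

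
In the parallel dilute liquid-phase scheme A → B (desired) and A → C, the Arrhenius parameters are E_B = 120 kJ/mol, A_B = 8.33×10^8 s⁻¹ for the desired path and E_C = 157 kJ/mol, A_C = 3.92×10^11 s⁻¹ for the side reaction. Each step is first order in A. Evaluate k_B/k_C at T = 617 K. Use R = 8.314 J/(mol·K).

2.88

k_B/k_C = (A_B/A_C)·exp[−(E_B−E_C)/(RT)] = (A_B/A_C)·exp[(E_C−E_B)/(RT)].
(E_C−E_B)/(RT) = (157−120)×10³/(8.314×617) = 37000/5130 = 7.213.
k_B/k_C = (8.33×10^8/3.92×10^11)·exp(7.213) = 0.002125 × 1357 = 2.88.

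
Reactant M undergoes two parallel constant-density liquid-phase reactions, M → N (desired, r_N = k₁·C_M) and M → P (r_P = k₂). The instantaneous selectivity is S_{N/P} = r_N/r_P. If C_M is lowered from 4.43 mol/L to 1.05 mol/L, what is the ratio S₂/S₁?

0.237

S_{N/P} = (k₁/k₂)·C_M, so S₂/S₁ = (C_{M,2}/C_{M,1}).
= 1.05/4.43 = 0.237.
Selectivity toward N falls as C_M falls — high-concentration operation is favoured.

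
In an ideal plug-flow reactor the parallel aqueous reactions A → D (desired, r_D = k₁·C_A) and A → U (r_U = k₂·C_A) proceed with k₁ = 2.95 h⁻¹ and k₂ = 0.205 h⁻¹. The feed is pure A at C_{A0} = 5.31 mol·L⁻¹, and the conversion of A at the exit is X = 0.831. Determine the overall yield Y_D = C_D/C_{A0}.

0.777

C_A = C_{A0}(1−X) = 0.8974 mol·L⁻¹.
Both paths are first order in A, so the instantaneous fraction to D is constant: dC_D/d(−C_A) = k₁/(k₁+k₂) = 0.9350.
C_D = 0.9350·(C_{A0}−C_A) = 0.9350×4.413 = 4.13 mol·L⁻¹.
Y_D = C_D/C_{A0} = 4.126/5.31 = 0.777.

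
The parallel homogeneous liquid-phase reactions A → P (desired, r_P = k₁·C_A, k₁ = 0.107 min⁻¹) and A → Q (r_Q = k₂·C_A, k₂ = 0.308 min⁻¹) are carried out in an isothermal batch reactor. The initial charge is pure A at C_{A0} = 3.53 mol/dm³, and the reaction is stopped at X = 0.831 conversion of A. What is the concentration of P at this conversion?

C_A = C_{A0}(1−X) = 0.5966 mol/dm³.
Both paths are first order in A, so the instantaneous fraction to P is constant: dC_P/d(−C_A) = k₁/(k₁+k₂) = 0.2578.
C_P = 0.2578·(C_{A0}−C_A) = 0.2578×2.933 = 0.756 mol/dm³.

0.756 mol/dm³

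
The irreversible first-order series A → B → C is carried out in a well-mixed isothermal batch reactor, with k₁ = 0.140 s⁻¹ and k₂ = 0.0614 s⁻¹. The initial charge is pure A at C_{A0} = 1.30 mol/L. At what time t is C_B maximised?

10.5 s

Setting dC_B/dt = 0 gives t_opt = ln(k₂/k₁)/(k₂−k₁).
= ln(0.0614/0.140)/(0.0614−0.140) = ln(0.4386)/-0.07860 = -0.8242/-0.07860 = 10.5 s.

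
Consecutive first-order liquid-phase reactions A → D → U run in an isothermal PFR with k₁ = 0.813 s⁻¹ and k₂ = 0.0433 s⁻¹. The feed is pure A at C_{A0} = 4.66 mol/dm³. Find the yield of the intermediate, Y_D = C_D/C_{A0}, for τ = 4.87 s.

0.835

For first-order series with pure A initially, C_D(τ) = k₁C_{A0}/(k₂−k₁)·(e^(−k₁τ) − e^(−k₂τ)).
e^(−k₁τ) = e^(−0.813×4.87) = e^(−3.959) = 0.01908; e^(−k₂τ) = e^(−0.2109) = 0.8099.
C_D = 0.813×4.66/(0.0433−0.813) × (0.01908−0.8099) = (-4.922)×(-0.7908) = 3.892 mol/dm³.
Y_D = C_D/C_{A0} = 3.892/4.66 = 0.835.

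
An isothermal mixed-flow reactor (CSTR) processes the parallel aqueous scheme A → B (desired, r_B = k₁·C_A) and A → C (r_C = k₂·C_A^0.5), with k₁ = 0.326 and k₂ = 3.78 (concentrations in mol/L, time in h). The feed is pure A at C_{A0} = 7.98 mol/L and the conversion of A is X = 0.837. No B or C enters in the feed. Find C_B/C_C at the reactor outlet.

Exit C_A = C_{A0}(1−X) = 7.98×0.163 = 1.301 mol/L.
Rates in a CSTR are evaluated at the outlet concentration: r_B = 0.326×1.301 = 0.4240, r_C = 3.78×1.301^0.5 = 4.311.
Overall selectivity = C_B/C_C = r_Bτ/(r_Cτ) = r_B/r_C = 0.0984.

0.0984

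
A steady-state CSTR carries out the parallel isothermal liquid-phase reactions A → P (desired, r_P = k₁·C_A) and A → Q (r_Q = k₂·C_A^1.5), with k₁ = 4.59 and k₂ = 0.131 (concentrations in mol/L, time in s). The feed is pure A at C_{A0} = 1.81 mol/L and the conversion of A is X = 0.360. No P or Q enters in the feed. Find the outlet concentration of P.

0.632 mol/L

Exit C_A = C_{A0}(1−X) = 1.81×0.640 = 1.158 mol/L.
In a CSTR the entire volume is at exit conditions, so r_P = 4.59×1.158 = 5.317 and r_Q = 0.131×1.158^1.5 = 0.1633.
Fraction of consumed A going to P: r_P/(r_P+r_Q) = 0.9702.
C_P = 0.9702·C_{A0}·X = 0.9702×1.81×0.360 = 0.632 mol/L.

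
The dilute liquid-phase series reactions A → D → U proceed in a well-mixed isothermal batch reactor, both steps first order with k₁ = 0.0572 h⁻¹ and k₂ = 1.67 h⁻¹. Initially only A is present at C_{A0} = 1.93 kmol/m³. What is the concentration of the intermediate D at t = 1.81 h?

0.0584 kmol/m³

Solving the coupled first-order balances gives C_D(t) = [k₁/(k₂−k₁)]·C_{A0}·(e^(−k₁t) − e^(−k₂t)).
e^(−k₁t) = e^(−0.0572×1.81) = e^(−0.1035) = 0.9016; e^(−k₂t) = e^(−3.023) = 0.04867.
C_D = 0.0572×1.93/(1.67−0.0572) × (0.9016−0.04867) = 0.06845×0.8530 = 0.05839 kmol/m³.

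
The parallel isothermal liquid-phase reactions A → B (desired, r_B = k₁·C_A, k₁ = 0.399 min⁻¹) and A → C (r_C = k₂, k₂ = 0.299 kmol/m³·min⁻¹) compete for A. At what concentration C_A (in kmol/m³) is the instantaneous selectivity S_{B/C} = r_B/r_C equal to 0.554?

S_{B/C} = (k₁/k₂)·C_A ⇒ C_A = S·k₂/k₁.
= 0.554×0.299/0.399 = 0.415 kmol/m³.

0.415 kmol/m³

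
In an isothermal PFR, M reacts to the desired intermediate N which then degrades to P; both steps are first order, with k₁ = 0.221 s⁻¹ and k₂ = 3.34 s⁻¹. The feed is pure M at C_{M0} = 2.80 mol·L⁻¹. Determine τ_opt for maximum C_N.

Setting dC_N/dτ = 0 gives τ_opt = ln(k₂/k₁)/(k₂−k₁).
= ln(3.34/0.221)/(3.34−0.221) = ln(15.11)/3.119 = 2.716/3.119 = 0.871 s.

0.871 s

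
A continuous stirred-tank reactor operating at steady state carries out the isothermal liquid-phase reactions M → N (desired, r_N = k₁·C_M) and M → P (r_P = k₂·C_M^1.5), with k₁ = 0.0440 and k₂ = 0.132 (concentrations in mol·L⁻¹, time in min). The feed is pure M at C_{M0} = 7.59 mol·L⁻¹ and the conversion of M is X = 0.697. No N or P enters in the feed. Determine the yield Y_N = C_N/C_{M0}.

Exit C_M = C_{M0}(1−X) = 7.59×0.303 = 2.300 mol·L⁻¹.
Rates in a CSTR are evaluated at the outlet concentration: r_N = 0.0440×2.300 = 0.1012, r_P = 0.132×2.300^1.5 = 0.4604.
Fraction of consumed M going to N: r_N/(r_N+r_P) = 0.1802.
C_N = 0.1802·C_{M0}·X = 0.1802×7.59×0.697 = 0.953 mol·L⁻¹; Y_N = C_N/C_{M0} = 0.126.

0.126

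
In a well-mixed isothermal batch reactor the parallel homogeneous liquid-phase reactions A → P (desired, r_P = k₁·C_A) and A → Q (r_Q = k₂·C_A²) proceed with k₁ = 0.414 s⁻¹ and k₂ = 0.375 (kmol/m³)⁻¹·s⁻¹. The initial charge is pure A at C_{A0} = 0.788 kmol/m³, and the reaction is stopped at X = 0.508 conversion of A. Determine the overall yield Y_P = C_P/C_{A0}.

0.333

C_A = C_{A0}(1−X) = 0.3877 kmol/m³.
Along a PFR/batch, dC_P/dC_A = −r_P/(r_P+r_Q) = −k₁/(k₁+k₂·C_A).
Integrating from C_{A0} to C_A: C_P = (0.414/0.375)·ln[(0.414+0.375·0.788)/(0.414+0.375·0.388)] = 1.104·ln(0.7095/0.5594) = 0.2624 kmol/m³.
Y_P = C_P/C_{A0} = 0.2624/0.788 = 0.333.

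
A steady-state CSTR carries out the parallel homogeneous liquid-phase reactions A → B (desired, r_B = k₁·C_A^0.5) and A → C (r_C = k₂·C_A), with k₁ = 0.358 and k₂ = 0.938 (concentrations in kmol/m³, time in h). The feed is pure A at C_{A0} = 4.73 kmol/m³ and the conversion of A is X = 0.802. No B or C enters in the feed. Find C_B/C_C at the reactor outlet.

0.394

Exit C_A = C_{A0}(1−X) = 4.73×0.198 = 0.9365 kmol/m³.
A CSTR operates uniformly at the exit composition, giving r_B = 0.3465 and r_C = 0.8785 (each k·C_A^n at C_A = 0.9365).
Overall selectivity = C_B/C_C = r_Bτ/(r_Cτ) = r_B/r_C = 0.394.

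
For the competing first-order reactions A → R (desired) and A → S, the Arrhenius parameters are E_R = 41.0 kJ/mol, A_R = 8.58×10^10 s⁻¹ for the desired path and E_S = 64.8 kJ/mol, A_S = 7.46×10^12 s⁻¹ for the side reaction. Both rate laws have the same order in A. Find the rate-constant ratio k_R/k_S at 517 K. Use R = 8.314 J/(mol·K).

2.92

Since both paths have the same order in A, the concentration cancels and S_{R/S} = k_R/k_S = (A_R/A_S)·exp[(E_S−E_R)/(RT)].
(E_S−E_R)/(RT) = (64.8−41.0)×10³/(8.314×517) = 23800/4298 = 5.537.
k_R/k_S = (8.58×10^10/7.46×10^12)·exp(5.537) = 0.01150 × 253.9 = 2.92.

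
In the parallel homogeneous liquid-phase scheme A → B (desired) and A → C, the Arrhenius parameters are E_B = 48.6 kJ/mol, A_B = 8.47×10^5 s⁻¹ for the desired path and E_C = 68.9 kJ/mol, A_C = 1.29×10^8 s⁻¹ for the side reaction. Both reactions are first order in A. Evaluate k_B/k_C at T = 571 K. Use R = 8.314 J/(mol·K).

Since both paths have the same order in A, the concentration cancels and S_{B/C} = k_B/k_C = (A_B/A_C)·exp[(E_C−E_B)/(RT)].
(E_C−E_B)/(RT) = (68.9−48.6)×10³/(8.314×571) = 20300/4747 = 4.276.
k_B/k_C = (8.47×10^5/1.29×10^8)·exp(4.276) = 0.006566 × 71.96 = 0.472.
Since E_B < E_C, lowering the temperature improves selectivity toward B.

0.472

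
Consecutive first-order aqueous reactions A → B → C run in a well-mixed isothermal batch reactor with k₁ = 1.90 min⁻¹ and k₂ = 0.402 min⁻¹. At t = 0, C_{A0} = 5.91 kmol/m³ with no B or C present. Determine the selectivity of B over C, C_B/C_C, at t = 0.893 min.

4.00

Solving the coupled first-order balances gives C_B(t) = [k₁/(k₂−k₁)]·C_{A0}·(e^(−k₁t) − e^(−k₂t)).
e^(−k₁t) = e^(−1.90×0.893) = e^(−1.697) = 0.1833; e^(−k₂t) = e^(−0.3590) = 0.6984.
C_B = 1.90×5.91/(0.402−1.90) × (0.1833−0.6984) = (-7.496)×(-0.5151) = 3.861 kmol/m³.
C_A = C_{A0}e^(−k₁t) = 1.083 kmol/m³, so C_C = C_{A0}−C_A−C_B = 0.9656 kmol/m³; C_B/C_C = 4.00.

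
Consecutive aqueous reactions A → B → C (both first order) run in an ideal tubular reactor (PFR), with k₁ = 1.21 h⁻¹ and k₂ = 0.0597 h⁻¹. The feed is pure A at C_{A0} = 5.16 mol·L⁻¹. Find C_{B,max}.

For a first-order series the maximum intermediate yield is C_{B,max}/C_{A0} = (k₁/k₂)^[k₂/(k₂−k₁)].
= (1.21/0.0597)^(0.0597/(0.0597−1.21)) = (20.27)^(-0.05190) = 0.8554.
C_{B,max} = 0.8554×5.16 = 4.41 mol·L⁻¹.

4.41 mol·L⁻¹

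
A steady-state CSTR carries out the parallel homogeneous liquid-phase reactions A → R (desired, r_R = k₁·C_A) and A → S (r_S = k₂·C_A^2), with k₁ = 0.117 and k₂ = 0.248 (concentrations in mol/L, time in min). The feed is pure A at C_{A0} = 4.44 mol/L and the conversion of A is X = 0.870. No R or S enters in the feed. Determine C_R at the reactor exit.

Exit C_A = C_{A0}(1−X) = 4.44×0.130 = 0.5772 mol/L.
Rates in a CSTR are evaluated at the outlet concentration: r_R = 0.117×0.5772 = 0.06753, r_S = 0.248×0.5772^2 = 0.08262.
Fraction of consumed A going to R: r_R/(r_R+r_S) = 0.4497.
C_R = 0.4497·C_{A0}·X = 0.4497×4.44×0.870 = 1.74 mol/L.

1.74 mol/L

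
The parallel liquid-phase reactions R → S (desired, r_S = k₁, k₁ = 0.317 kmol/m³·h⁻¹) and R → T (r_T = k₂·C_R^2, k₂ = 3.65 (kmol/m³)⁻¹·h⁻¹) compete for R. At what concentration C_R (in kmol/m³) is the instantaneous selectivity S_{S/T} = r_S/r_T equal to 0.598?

S_{S/T} = (k₁/k₂)·C_R^-2 ⇒ C_R = (S·k₂/k₁)^(-0.5).
= (0.598×3.65/0.317)^(-0.5) = (6.885)^(-0.5) = 0.381 kmol/m³.

0.381 kmol/m³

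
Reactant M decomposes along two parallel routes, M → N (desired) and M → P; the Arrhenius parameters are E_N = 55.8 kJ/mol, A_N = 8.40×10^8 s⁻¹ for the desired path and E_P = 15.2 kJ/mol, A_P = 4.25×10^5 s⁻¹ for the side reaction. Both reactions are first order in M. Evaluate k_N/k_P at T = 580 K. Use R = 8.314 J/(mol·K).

0.436

Since both paths have the same order in M, the concentration cancels and S_{N/P} = k_N/k_P = (A_N/A_P)·exp[(E_P−E_N)/(RT)].
(E_P−E_N)/(RT) = (15.2−55.8)×10³/(8.314×580) = -40600/4822 = -8.420.
k_N/k_P = (8.40×10^8/4.25×10^5)·exp(-8.420) = 1976 × 2.205×10^-4 = 0.436.
Since E_N > E_P, raising the temperature improves selectivity toward N.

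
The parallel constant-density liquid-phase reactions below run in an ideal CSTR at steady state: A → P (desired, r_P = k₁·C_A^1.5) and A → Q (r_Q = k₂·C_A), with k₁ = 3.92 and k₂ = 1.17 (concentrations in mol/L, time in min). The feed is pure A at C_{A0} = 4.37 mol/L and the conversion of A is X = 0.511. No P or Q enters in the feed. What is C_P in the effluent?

Exit C_A = C_{A0}(1−X) = 4.37×0.489 = 2.137 mol/L.
In a CSTR the entire volume is at exit conditions, so r_P = 3.92×2.137^1.5 = 12.25 and r_Q = 1.17×2.137 = 2.500.
Fraction of consumed A going to P: r_P/(r_P+r_Q) = 0.8304.
C_P = 0.8304·C_{A0}·X = 0.8304×4.37×0.511 = 1.85 mol/L.

1.85 mol/L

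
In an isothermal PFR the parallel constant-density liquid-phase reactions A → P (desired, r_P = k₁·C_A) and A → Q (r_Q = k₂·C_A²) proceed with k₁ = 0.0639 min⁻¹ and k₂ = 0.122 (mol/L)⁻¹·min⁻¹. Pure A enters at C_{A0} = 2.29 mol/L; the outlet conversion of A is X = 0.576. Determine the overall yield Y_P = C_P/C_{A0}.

C_A = C_{A0}(1−X) = 0.9710 mol/L.
Along a PFR/batch, dC_P/dC_A = −r_P/(r_P+r_Q) = −k₁/(k₁+k₂·C_A).
Integrating from C_{A0} to C_A: C_P = (0.0639/0.122)·ln[(0.0639+0.122·2.29)/(0.0639+0.122·0.971)] = 0.5238·ln(0.3433/0.1824) = 0.3313 mol/L.
Y_P = C_P/C_{A0} = 0.3313/2.29 = 0.145.

0.145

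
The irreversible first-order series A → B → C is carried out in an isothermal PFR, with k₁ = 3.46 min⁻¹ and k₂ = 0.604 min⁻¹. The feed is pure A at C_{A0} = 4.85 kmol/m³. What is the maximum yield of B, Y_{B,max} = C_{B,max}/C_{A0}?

0.691

Evaluating C_B at τ_opt = ln(k₂/k₁)/(k₂−k₁) gives C_{B,max}/C_{A0} = (k₁/k₂)^[k₂/(k₂−k₁)].
= (3.46/0.604)^(0.604/(0.604−3.46)) = (5.728)^(-0.2115) = 0.6913.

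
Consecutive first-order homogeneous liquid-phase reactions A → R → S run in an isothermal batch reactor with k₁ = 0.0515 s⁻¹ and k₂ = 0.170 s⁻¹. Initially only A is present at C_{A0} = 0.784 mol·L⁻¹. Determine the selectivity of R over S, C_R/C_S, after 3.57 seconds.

2.89

Solving the coupled first-order balances gives C_R(t) = [k₁/(k₂−k₁)]·C_{A0}·(e^(−k₁t) − e^(−k₂t)).
e^(−k₁t) = e^(−0.0515×3.57) = e^(−0.1839) = 0.8321; e^(−k₂t) = e^(−0.6069) = 0.5450.
C_R = 0.0515×0.784/(0.170−0.0515) × (0.8321−0.5450) = 0.3407×0.2870 = 0.09779 mol·L⁻¹.
C_A = C_{A0}e^(−k₁t) = 0.6523 mol·L⁻¹, so C_S = C_{A0}−C_A−C_R = 0.03387 mol·L⁻¹; C_R/C_S = 2.89.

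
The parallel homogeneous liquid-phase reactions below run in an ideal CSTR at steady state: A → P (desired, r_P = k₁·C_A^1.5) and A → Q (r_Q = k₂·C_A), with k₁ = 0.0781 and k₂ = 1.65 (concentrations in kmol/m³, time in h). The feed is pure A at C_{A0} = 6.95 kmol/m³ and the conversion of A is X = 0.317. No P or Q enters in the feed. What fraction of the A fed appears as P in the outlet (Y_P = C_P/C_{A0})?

0.0296

Exit C_A = C_{A0}(1−X) = 6.95×0.683 = 4.747 kmol/m³.
A CSTR operates uniformly at the exit composition, giving r_P = 0.8077 and r_Q = 7.832 (each k·C_A^n at C_A = 4.747).
Fraction of consumed A going to P: r_P/(r_P+r_Q) = 0.09349.
C_P = 0.09349·C_{A0}·X = 0.09349×6.95×0.317 = 0.206 kmol/m³; Y_P = C_P/C_{A0} = 0.0296.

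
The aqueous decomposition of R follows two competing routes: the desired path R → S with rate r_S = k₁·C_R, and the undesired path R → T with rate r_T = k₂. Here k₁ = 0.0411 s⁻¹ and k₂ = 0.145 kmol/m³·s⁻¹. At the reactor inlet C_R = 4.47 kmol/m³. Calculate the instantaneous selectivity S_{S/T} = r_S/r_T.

S_{S/T} = r_S/r_T = (k₁·C_R)/(k₂) = (k₁/k₂)·C_R.
= (0.0411×4.470) / (0.145) = 0.1837/0.1450 = 1.27.
Since the desired path is higher order in R, keeping C_R high (PFR or concentrated feed) favours S.

1.27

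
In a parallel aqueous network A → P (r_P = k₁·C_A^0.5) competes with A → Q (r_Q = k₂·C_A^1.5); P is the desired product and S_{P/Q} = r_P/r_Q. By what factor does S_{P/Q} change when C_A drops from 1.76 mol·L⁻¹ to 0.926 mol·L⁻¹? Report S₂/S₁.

1.90

S_{P/Q} = (k₁/k₂)·C_A⁻¹, so S₂/S₁ = (C_{A,2}/C_{A,1})⁻¹.
= 1.76/0.926 = 1.90.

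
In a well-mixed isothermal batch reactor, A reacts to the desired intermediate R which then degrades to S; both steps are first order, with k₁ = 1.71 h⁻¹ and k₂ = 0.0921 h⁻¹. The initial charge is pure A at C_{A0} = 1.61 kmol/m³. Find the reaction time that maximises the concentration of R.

1.81 h

The intermediate peaks when r₁ = r₂, i.e. k₁e^(−k₁t) = k₂e^(−k₂t), giving t_opt = ln(k₂/k₁)/(k₂−k₁).
= ln(0.0921/1.71)/(0.0921−1.71) = ln(0.05386)/-1.618 = -2.921/-1.618 = 1.81 h.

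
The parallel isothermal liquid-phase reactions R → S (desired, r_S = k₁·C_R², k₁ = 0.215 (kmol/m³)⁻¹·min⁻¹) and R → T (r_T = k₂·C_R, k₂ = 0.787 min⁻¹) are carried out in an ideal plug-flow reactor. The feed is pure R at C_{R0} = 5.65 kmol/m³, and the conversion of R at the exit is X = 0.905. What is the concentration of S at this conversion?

C_R = C_{R0}(1−X) = 0.5367 kmol/m³.
Along a PFR/batch, dC_T/dC_R = −r_T/(r_S+r_T) = −k₂/(k₂+k₁·C_R).
Integrating from C_{R0} to C_R: C_T = (0.787/0.215)·ln[(0.787+0.215·5.65)/(0.787+0.215·0.537)] = 3.660·ln(2.002/0.9024) = 2.916 kmol/m³.
Then C_S = (C_{R0}−C_R) − C_T = 5.113 − 2.916 = 2.197 kmol/m³.

2.20 kmol/m³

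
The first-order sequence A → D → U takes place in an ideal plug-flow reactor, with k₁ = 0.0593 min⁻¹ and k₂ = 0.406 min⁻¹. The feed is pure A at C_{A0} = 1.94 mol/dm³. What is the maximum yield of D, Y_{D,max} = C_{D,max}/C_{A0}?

0.105

For a first-order series the maximum intermediate yield is C_{D,max}/C_{A0} = (k₁/k₂)^[k₂/(k₂−k₁)].
= (0.0593/0.406)^(0.406/(0.406−0.0593)) = (0.1461)^(1.171) = 0.1051.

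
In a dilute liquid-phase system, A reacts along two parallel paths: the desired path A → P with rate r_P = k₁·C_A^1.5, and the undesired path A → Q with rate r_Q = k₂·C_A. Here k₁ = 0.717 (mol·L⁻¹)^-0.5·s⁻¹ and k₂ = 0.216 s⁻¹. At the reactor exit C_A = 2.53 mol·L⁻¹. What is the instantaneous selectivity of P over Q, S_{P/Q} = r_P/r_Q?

5.28

S_{P/Q} = r_P/r_Q = (k₁·C_A^1.5)/(k₂·C_A) = (k₁/k₂)·C_A^0.5.
= (0.717×2.530^1.5) / (0.216×2.530) = 2.885/0.5465 = 5.28.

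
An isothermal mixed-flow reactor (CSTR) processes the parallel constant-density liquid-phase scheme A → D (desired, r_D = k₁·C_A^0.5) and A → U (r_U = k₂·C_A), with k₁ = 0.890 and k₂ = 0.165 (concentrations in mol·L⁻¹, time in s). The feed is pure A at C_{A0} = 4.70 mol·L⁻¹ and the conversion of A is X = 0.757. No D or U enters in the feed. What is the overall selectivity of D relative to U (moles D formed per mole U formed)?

5.05

Exit C_A = C_{A0}(1−X) = 4.70×0.243 = 1.142 mol·L⁻¹.
A CSTR operates uniformly at the exit composition, giving r_D = 0.9511 and r_U = 0.1884 (each k·C_A^n at C_A = 1.142).
Overall selectivity = C_D/C_U = r_Dτ/(r_Uτ) = r_D/r_U = 5.05.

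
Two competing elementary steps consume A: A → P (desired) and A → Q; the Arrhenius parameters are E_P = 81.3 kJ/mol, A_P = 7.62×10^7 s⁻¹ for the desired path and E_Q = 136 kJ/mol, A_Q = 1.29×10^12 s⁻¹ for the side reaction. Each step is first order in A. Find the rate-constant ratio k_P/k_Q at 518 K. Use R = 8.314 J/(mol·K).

19.4

With equal orders, S_{P/Q} = k_P/k_Q = (A_P/A_Q)·exp[(E_Q−E_P)/(RT)].
(E_Q−E_P)/(RT) = (136−81.3)×10³/(8.314×518) = 54700/4307 = 12.70.
k_P/k_Q = (7.62×10^7/1.29×10^12)·exp(12.70) = 5.907×10^-5 × 3.282×10^5 = 19.4.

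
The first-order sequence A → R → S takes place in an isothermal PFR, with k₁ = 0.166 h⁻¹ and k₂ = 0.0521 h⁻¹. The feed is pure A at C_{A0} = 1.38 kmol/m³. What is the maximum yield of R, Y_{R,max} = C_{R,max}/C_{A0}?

At the optimum, C_{R,max}/C_{A0} = (k₁/k₂)^[k₂/(k₂−k₁)].
= (0.166/0.0521)^(0.0521/(0.0521−0.166)) = (3.186)^(-0.4574) = 0.5886.

0.589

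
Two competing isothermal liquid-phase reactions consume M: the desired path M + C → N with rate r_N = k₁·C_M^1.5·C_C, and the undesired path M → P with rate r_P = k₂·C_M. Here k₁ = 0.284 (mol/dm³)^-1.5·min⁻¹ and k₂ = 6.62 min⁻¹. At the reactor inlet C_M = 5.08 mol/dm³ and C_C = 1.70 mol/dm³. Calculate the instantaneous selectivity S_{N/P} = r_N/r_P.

0.164

S_{N/P} = r_N/r_P = (k₁·C_M^1.5·C_C)/(k₂·C_M) = (k₁/k₂)·C_M^0.5·C_C.
= (0.284×5.080^1.5×1.700) / (6.62×5.080) = 5.528/33.63 = 0.164.
Since the desired path is higher order in M, keeping C_M high (PFR or concentrated feed) favours N.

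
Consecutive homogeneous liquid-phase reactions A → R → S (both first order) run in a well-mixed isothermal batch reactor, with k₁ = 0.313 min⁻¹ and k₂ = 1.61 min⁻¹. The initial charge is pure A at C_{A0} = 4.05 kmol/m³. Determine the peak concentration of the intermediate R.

Evaluating C_R at t_opt = ln(k₂/k₁)/(k₂−k₁) gives C_{R,max}/C_{A0} = (k₁/k₂)^[k₂/(k₂−k₁)].
= (0.313/1.61)^(1.61/(1.61−0.313)) = (0.1944)^(1.241) = 0.1309.
C_{R,max} = 0.1309×4.05 = 0.530 kmol/m³.

0.530 kmol/m³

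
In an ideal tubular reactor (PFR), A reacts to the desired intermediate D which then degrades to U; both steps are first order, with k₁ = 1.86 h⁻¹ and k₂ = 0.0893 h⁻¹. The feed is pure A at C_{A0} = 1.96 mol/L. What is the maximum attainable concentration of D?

1.68 mol/L

Evaluating C_D at τ_opt = ln(k₂/k₁)/(k₂−k₁) gives C_{D,max}/C_{A0} = (k₁/k₂)^[k₂/(k₂−k₁)].
= (1.86/0.0893)^(0.0893/(0.0893−1.86)) = (20.83)^(-0.05043) = 0.8580.
C_{D,max} = 0.8580×1.96 = 1.68 mol/L.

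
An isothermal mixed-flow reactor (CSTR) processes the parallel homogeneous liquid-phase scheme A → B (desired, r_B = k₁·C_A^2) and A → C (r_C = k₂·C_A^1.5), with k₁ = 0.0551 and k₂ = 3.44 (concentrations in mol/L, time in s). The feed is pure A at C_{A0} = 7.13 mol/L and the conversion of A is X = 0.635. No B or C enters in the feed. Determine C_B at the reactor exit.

Exit C_A = C_{A0}(1−X) = 7.13×0.365 = 2.602 mol/L.
Rates in a CSTR are evaluated at the outlet concentration: r_B = 0.0551×2.602^2 = 0.3732, r_C = 3.44×2.602^1.5 = 14.44.
Fraction of consumed A going to B: r_B/(r_B+r_C) = 0.02519.
C_B = 0.02519·C_{A0}·X = 0.02519×7.13×0.635 = 0.114 mol/L.

0.114 mol/L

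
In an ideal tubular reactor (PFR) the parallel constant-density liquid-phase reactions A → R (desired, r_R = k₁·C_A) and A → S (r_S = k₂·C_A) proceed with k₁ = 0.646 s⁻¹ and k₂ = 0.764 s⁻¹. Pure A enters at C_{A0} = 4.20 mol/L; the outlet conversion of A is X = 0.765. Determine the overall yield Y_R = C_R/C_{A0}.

C_A = C_{A0}(1−X) = 0.9870 mol/L.
Both paths are first order in A, so the instantaneous fraction to R is constant: dC_R/d(−C_A) = k₁/(k₁+k₂) = 0.4582.
C_R = 0.4582·(C_{A0}−C_A) = 0.4582×3.213 = 1.47 mol/L.
Y_R = C_R/C_{A0} = 1.472/4.20 = 0.350.

0.350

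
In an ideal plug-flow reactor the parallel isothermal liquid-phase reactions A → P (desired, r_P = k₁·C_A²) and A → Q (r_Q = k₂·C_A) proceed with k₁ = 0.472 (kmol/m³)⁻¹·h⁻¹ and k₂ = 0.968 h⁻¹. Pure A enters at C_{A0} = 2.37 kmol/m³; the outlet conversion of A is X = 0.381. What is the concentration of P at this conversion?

0.434 kmol/m³

C_A = C_{A0}(1−X) = 1.467 kmol/m³.
Along a PFR/batch, dC_Q/dC_A = −r_Q/(r_P+r_Q) = −k₂/(k₂+k₁·C_A).
Integrating from C_{A0} to C_A: C_Q = (0.968/0.472)·ln[(0.968+0.472·2.37)/(0.968+0.472·1.47)] = 2.051·ln(2.087/1.660) = 0.4686 kmol/m³.
Then C_P = (C_{A0}−C_A) − C_Q = 0.9030 − 0.4686 = 0.4344 kmol/m³.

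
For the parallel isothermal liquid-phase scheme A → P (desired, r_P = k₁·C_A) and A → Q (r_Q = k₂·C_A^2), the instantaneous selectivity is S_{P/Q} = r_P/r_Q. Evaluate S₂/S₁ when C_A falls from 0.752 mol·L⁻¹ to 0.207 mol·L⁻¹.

S_{P/Q} = (k₁/k₂)·C_A⁻¹, so S₂/S₁ = (C_{A,2}/C_{A,1})⁻¹.
= 0.752/0.207 = 3.63.

3.63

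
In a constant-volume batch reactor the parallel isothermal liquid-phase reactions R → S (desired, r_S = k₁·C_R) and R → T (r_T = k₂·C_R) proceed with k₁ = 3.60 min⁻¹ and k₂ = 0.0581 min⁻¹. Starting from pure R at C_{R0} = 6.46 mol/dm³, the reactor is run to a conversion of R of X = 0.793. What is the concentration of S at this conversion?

C_R = C_{R0}(1−X) = 1.337 mol/dm³.
Both paths are first order in R, so the instantaneous fraction to S is constant: dC_S/d(−C_R) = k₁/(k₁+k₂) = 0.9841.
C_S = 0.9841·(C_{R0}−C_R) = 0.9841×5.123 = 5.04 mol/dm³.

5.04 mol/dm³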